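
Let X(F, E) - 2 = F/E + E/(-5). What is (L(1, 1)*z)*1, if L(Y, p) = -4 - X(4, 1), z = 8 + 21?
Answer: -1421/5 ≈ -284.20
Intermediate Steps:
z = 29
X(F, E) = 2 - E/5 + F/E (X(F, E) = 2 + (F/E + E/(-5)) = 2 + (F/E + E*(-⅕)) = 2 + (F/E - E/5) = 2 + (-E/5 + F/E) = 2 - E/5 + F/E)
L(Y, p) = -49/5 (L(Y, p) = -4 - (2 - ⅕*1 + 4/1) = -4 - (2 - ⅕ + 4*1) = -4 - (2 - ⅕ + 4) = -4 - 1*29/5 = -4 - 29/5 = -49/5)
(L(1, 1)*z)*1 = -49/5*29*1 = -1421/5*1 = -1421/5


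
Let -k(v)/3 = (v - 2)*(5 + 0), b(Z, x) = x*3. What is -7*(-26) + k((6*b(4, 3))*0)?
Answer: 212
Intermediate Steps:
b(Z, x) = 3*x
k(v) = 30 - 15*v (k(v) = -3*(v - 2)*(5 + 0) = -3*(-2 + v)*5 = -3*(-10 + 5*v) = 30 - 15*v)
-7*(-26) + k((6*b(4, 3))*0) = -7*(-26) + (30 - 15*6*(3*3)*0) = 182 + (30 - 15*6*9*0) = 182 + (30 - 810*0) = 182 + (30 - 15*0) = 182 + (30 + 0) = 182 + 30 = 212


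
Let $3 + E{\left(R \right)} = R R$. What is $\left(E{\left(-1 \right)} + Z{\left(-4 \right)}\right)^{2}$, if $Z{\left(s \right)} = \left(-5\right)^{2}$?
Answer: $529$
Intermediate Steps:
$Z{\left(s \right)} = 25$
$E{\left(R \right)} = -3 + R^{2}$ ($E{\left(R \right)} = -3 + R R = -3 + R^{2}$)
$\left(E{\left(-1 \right)} + Z{\left(-4 \right)}\right)^{2} = \left(\left(-3 + \left(-1\right)^{2}\right) + 25\right)^{2} = \left(\left(-3 + 1\right) + 25\right)^{2} = \left(-2 + 25\right)^{2} = 23^{2} = 529$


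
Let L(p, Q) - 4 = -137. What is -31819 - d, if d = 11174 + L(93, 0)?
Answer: -42860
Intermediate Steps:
L(p, Q) = -133 (L(p, Q) = 4 - 137 = -133)
d = 11041 (d = 11174 - 133 = 11041)
-31819 - d = -31819 - 1*11041 = -31819 - 11041 = -42860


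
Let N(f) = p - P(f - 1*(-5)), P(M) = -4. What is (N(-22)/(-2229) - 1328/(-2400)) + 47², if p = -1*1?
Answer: 246254569/111450 ≈ 2209.6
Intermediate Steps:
p = -1
N(f) = 3 (N(f) = -1 - 1*(-4) = -1 + 4 = 3)
(N(-22)/(-2229) - 1328/(-2400)) + 47² = (3/(-2229) - 1328/(-2400)) + 47² = (3*(-1/2229) - 1328*(-1/2400)) + 2209 = (-1/743 + 83/150) + 2209 = 61519/111450 + 2209 = 246254569/111450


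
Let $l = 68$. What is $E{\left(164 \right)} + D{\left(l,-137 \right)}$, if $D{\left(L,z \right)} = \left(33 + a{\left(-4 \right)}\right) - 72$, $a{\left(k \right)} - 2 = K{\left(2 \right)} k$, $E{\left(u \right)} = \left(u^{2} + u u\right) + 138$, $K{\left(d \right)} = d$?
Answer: $53885$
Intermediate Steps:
$E{\left(u \right)} = 138 + 2 u^{2}$ ($E{\left(u \right)} = \left(u^{2} + u^{2}\right) + 138 = 2 u^{2} + 138 = 138 + 2 u^{2}$)
$a{\left(k \right)} = 2 + 2 k$
$D{\left(L,z \right)} = -45$ ($D{\left(L,z \right)} = \left(33 + \left(2 + 2 \left(-4\right)\right)\right) - 72 = \left(33 + \left(2 - 8\right)\right) - 72 = \left(33 - 6\right) - 72 = 27 - 72 = -45$)
$E{\left(164 \right)} + D{\left(l,-137 \right)} = \left(138 + 2 \cdot 164^{2}\right) - 45 = \left(138 + 2 \cdot 26896\right) - 45 = \left(138 + 53792\right) - 45 = 53930 - 45 = 53885$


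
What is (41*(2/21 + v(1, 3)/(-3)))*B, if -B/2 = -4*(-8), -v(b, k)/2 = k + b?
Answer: -152192/21 ≈ -7247.2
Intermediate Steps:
v(b, k) = -2*b - 2*k (v(b, k) = -2*(k + b) = -2*(b + k) = -2*b - 2*k)
B = -64 (B = -(-8)*(-8) = -2*32 = -64)
(41*(2/21 + v(1, 3)/(-3)))*B = (41*(2/21 + (-2*1 - 2*3)/(-3)))*(-64) = (41*(2*(1/21) + (-2 - 6)*(-1/3)))*(-64) = (41*(2/21 - 8*(-1/3)))*(-64) = (41*(2/21 + 8/3))*(-64) = (41*(58/21))*(-64) = (2378/21)*(-64) = -152192/21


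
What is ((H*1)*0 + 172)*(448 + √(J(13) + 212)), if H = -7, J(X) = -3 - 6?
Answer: 77056 + 172*√203 ≈ 79507.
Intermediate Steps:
J(X) = -9
((H*1)*0 + 172)*(448 + √(J(13) + 212)) = (-7*1*0 + 172)*(448 + √(-9 + 212)) = (-7*0 + 172)*(448 + √203) = (0 + 172)*(448 + √203) = 172*(448 + √203) = 77056 + 172*√203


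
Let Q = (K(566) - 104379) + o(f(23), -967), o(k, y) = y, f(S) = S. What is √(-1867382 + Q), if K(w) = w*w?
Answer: 2*I*√413093 ≈ 1285.4*I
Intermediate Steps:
K(w) = w²
Q = 215010 (Q = (566² - 104379) - 967 = (320356 - 104379) - 967 = 215977 - 967 = 215010)
√(-1867382 + Q) = √(-1867382 + 215010) = √(-1652372) = 2*I*√413093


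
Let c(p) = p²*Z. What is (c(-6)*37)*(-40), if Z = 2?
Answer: -106560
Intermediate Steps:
c(p) = 2*p² (c(p) = p²*2 = 2*p²)
(c(-6)*37)*(-40) = ((2*(-6)²)*37)*(-40) = ((2*36)*37)*(-40) = (72*37)*(-40) = 2664*(-40) = -106560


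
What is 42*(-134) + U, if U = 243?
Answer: -5385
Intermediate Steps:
42*(-134) + U = 42*(-134) + 243 = -5628 + 243 = -5385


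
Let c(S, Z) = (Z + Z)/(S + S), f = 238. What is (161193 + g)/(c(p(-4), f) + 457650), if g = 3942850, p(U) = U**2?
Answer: 32832344/3661319 ≈ 8.9673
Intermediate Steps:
c(S, Z) = Z/S (c(S, Z) = (2*Z)/((2*S)) = (2*Z)*(1/(2*S)) = Z/S)
(161193 + g)/(c(p(-4), f) + 457650) = (161193 + 3942850)/(238/((-4)**2) + 457650) = 4104043/(238/16 + 457650) = 4104043/(238*(1/16) + 457650) = 4104043/(119/8 + 457650) = 4104043/(3661319/8) = 4104043*(8/3661319) = 32832344/3661319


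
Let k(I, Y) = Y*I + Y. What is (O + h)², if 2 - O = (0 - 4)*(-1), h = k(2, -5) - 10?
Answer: 729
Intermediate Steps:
k(I, Y) = Y + I*Y (k(I, Y) = I*Y + Y = Y + I*Y)
h = -25 (h = -5*(1 + 2) - 10 = -5*3 - 10 = -15 - 10 = -25)
O = -2 (O = 2 - (0 - 4)*(-1) = 2 - (-4)*(-1) = 2 - 1*4 = 2 - 4 = -2)
(O + h)² = (-2 - 25)² = (-27)² = 729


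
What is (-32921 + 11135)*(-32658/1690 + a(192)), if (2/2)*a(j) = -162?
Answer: 3338029134/845 ≈ 3.9503e+6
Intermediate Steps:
a(j) = -162
(-32921 + 11135)*(-32658/1690 + a(192)) = (-32921 + 11135)*(-32658/1690 - 162) = -21786*(-32658*1/1690 - 162) = -21786*(-16329/845 - 162) = -21786*(-153219/845) = 3338029134/845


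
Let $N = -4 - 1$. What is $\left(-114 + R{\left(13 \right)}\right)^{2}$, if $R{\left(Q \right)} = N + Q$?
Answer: $11236$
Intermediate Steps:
$N = -5$ ($N = -4 - 1 = -5$)
$R{\left(Q \right)} = -5 + Q$
$\left(-114 + R{\left(13 \right)}\right)^{2} = \left(-114 + \left(-5 + 13\right)\right)^{2} = \left(-114 + 8\right)^{2} = \left(-106\right)^{2} = 11236$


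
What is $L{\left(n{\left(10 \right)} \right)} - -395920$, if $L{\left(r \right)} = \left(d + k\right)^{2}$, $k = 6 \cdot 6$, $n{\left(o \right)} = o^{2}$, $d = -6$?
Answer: $396820$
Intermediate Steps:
$k = 36$
$L{\left(r \right)} = 900$ ($L{\left(r \right)} = \left(-6 + 36\right)^{2} = 30^{2} = 900$)
$L{\left(n{\left(10 \right)} \right)} - -395920 = 900 - -395920 = 900 + 395920 = 396820$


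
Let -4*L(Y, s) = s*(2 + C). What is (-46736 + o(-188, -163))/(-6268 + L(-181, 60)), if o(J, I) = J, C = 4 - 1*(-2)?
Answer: 11731/1597 ≈ 7.3456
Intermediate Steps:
C = 6 (C = 4 + 2 = 6)
L(Y, s) = -2*s (L(Y, s) = -s*(2 + 6)/4 = -s*8/4 = -2*s)
(-46736 + o(-188, -163))/(-6268 + L(-181, 60)) = (-46736 - 188)/(-6268 - 2*60) = -46924/(-6268 - 120) = -46924/(-6388) = -46924*(-1/6388) = 11731/1597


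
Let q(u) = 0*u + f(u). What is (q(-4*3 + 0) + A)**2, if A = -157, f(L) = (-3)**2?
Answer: 21904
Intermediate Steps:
f(L) = 9
q(u) = 9 (q(u) = 0*u + 9 = 0 + 9 = 9)
(q(-4*3 + 0) + A)**2 = (9 - 157)**2 = (-148)**2 = 21904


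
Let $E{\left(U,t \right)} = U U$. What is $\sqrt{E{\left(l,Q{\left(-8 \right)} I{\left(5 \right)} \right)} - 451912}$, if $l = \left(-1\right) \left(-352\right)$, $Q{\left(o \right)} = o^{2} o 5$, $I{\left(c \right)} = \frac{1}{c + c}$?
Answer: $2 i \sqrt{82002} \approx 572.72 i$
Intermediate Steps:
$I{\left(c \right)} = \frac{1}{2 c}$
$Q{\left(o \right)} = 5 o^{3}$ ($Q{\left(o \right)} = o^{3} \cdot 5 = 5 o^{3}$)
$l = 352$
$E{\left(U,t \right)} = U^{2}$
$\sqrt{E{\left(l,Q{\left(-8 \right)} I{\left(5 \right)} \right)} - 451912} = \sqrt{352^{2} - 451912} = \sqrt{123904 - 451912} = \sqrt{-328008} = 2 i \sqrt{82002}$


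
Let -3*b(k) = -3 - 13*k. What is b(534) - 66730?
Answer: -64415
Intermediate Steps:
b(k) = 1 + 13*k/3 (b(k) = -(-3 - 13*k)/3 = 1 + 13*k/3)
b(534) - 66730 = (1 + (13/3)*534) - 66730 = (1 + 2314) - 66730 = 2315 - 66730 = -64415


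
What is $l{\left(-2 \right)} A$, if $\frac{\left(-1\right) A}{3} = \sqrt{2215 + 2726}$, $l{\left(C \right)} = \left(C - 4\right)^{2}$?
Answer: $- 972 \sqrt{61} \approx -7591.6$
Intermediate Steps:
$l{\left(C \right)} = \left(-4 + C\right)^{2}$
$A = - 27 \sqrt{61}$ ($A = - 3 \sqrt{2215 + 2726} = - 3 \sqrt{4941} = - 3 \cdot 9 \sqrt{61} = - 27 \sqrt{61} \approx -210.88$)
$l{\left(-2 \right)} A = \left(-4 - 2\right)^{2} \left(- 27 \sqrt{61}\right) = \left(-6\right)^{2} \left(- 27 \sqrt{61}\right) = 36 \left(- 27 \sqrt{61}\right) = - 972 \sqrt{61}$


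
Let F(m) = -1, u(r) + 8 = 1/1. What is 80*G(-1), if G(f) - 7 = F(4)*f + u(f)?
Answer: 80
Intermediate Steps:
u(r) = -7 (u(r) = -8 + 1/1 = -8 + 1*1 = -8 + 1 = -7)
G(f) = -f (G(f) = 7 + (-f - 7) = 7 + (-7 - f) = -f)
80*G(-1) = 80*(-1*(-1)) = 80*1 = 80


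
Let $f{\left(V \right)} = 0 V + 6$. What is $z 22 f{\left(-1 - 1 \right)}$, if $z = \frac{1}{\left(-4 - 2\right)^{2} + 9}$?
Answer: $\frac{44}{15} \approx 2.9333$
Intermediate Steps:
$f{\left(V \right)} = 6$ ($f{\left(V \right)} = 0 + 6 = 6$)
$z = \frac{1}{45}$ ($z = \frac{1}{\left(-6\right)^{2} + 9} = \frac{1}{36 + 9} = \frac{1}{45} \approx 0.022222$)
$z 22 f{\left(-1 - 1 \right)} = \frac{1}{45} \cdot 22 \cdot 6 = \frac{22}{45} \cdot 6 = \frac{44}{15}$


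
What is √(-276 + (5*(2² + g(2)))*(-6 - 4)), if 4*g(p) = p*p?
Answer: I*√526 ≈ 22.935*I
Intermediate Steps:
g(p) = p²/4 (g(p) = (p*p)/4 = p²/4)
√(-276 + (5*(2² + g(2)))*(-6 - 4)) = √(-276 + (5*(2² + (¼)*2²))*(-6 - 4)) = √(-276 + (5*(4 + (¼)*4))*(-10)) = √(-276 + (5*(4 + 1))*(-10)) = √(-276 + (5*5)*(-10)) = √(-276 + 25*(-10)) = √(-276 - 250) = √(-526) = I*√526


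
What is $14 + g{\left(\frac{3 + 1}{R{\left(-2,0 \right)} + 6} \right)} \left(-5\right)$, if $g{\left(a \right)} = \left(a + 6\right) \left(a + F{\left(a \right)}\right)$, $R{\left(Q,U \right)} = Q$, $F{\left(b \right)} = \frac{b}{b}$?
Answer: $-56$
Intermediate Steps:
$F{\left(b \right)} = 1$
$g{\left(a \right)} = \left(1 + a\right) \left(6 + a\right)$ ($g{\left(a \right)} = \left(a + 6\right) \left(a + 1\right) = \left(6 + a\right) \left(1 + a\right) = \left(1 + a\right) \left(6 + a\right)$)
$14 + g{\left(\frac{3 + 1}{R{\left(-2,0 \right)} + 6} \right)} \left(-5\right) = 14 + \left(6 + \left(\frac{3 + 1}{-2 + 6}\right)^{2} + 7 \frac{3 + 1}{-2 + 6}\right) \left(-5\right) = 14 + \left(6 + \left(\frac{4}{4}\right)^{2} + 7 \cdot \frac{4}{4}\right) \left(-5\right) = 14 + \left(6 + \left(4 \cdot \frac{1}{4}\right)^{2} + 7 \cdot 4 \cdot \frac{1}{4}\right) \left(-5\right) = 14 + \left(6 + 1^{2} + 7 \cdot 1\right) \left(-5\right) = 14 + \left(6 + 1 + 7\right) \left(-5\right) = 14 + 14 \left(-5\right) = 14 - 70 = -56$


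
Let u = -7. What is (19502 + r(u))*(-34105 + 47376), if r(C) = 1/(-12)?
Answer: 3105719233/12 ≈ 2.5881e+8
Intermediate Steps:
r(C) = -1/12
(19502 + r(u))*(-34105 + 47376) = (19502 - 1/12)*(-34105 + 47376) = (234023/12)*13271 = 3105719233/12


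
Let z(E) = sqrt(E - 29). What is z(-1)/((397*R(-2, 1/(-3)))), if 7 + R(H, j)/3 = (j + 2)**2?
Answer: -3*I*sqrt(30)/15086 ≈ -0.0010892*I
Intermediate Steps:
R(H, j) = -21 + 3*(2 + j)**2 (R(H, j) = -21 + 3*(j + 2)**2 = -21 + 3*(2 + j)**2)
z(E) = sqrt(-29 + E)
z(-1)/((397*R(-2, 1/(-3)))) = sqrt(-29 - 1)/((397*(-21 + 3*(2 + 1/(-3))**2))) = sqrt(-30)/((397*(-21 + 3*(2 - 1/3)**2))) = (I*sqrt(30))/((397*(-21 + 3*(5/3)**2))) = (I*sqrt(30))/((397*(-21 + 3*(25/9)))) = (I*sqrt(30))/((397*(-21 + 25/3))) = (I*sqrt(30))/((397*(-38/3))) = (I*sqrt(30))/(-15086/3) = (I*sqrt(30))*(-3/15086) = -3*I*sqrt(30)/15086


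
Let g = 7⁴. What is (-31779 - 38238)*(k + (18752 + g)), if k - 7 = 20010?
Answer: -2882599890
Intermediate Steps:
k = 20017 (k = 7 + 20010 = 20017)
g = 2401
(-31779 - 38238)*(k + (18752 + g)) = (-31779 - 38238)*(20017 + (18752 + 2401)) = -70017*(20017 + 21153) = -70017*41170 = -2882599890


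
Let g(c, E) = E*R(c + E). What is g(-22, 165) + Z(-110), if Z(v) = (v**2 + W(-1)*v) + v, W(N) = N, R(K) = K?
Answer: 35695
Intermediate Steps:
Z(v) = v**2 (Z(v) = (v**2 - v) + v = v**2)
g(c, E) = E*(E + c) (g(c, E) = E*(c + E) = E*(E + c))
g(-22, 165) + Z(-110) = 165*(165 - 22) + (-110)**2 = 165*143 + 12100 = 23595 + 12100 = 35695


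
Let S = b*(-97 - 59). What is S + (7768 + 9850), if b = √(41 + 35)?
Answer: 17618 - 312*√19 ≈ 16258.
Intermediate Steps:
b = 2*√19 (b = √76 = 2*√19 ≈ 8.7178)
S = -312*√19 (S = (2*√19)*(-97 - 59) = (2*√19)*(-156) = -312*√19 ≈ -1360.0)
S + (7768 + 9850) = -312*√19 + (7768 + 9850) = -312*√19 + 17618 = 17618 - 312*√19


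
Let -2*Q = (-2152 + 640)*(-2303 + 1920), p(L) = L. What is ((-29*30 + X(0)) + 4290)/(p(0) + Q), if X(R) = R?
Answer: -95/8043 ≈ -0.011812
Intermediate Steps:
Q = -289548 (Q = -(-2152 + 640)*(-2303 + 1920)/2 = -(-756)*(-383) = -½*579096 = -289548)
((-29*30 + X(0)) + 4290)/(p(0) + Q) = ((-29*30 + 0) + 4290)/(0 - 289548) = ((-870 + 0) + 4290)/(-289548) = (-870 + 4290)*(-1/289548) = 3420*(-1/289548) = -95/8043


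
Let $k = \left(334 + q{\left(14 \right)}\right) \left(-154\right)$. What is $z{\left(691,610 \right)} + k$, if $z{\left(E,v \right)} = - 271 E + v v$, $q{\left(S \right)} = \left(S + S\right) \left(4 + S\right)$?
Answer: $55787$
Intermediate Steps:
$q{\left(S \right)} = 2 S \left(4 + S\right)$
$z{\left(E,v \right)} = v^{2} - 271 E$ ($z{\left(E,v \right)} = - 271 E + v^{2} = v^{2} - 271 E$)
$k = -129052$ ($k = \left(334 + 2 \cdot 14 \left(4 + 14\right)\right) \left(-154\right) = \left(334 + 2 \cdot 14 \cdot 18\right) \left(-154\right) = \left(334 + 504\right) \left(-154\right) = 838 \left(-154\right) = -129052$)
$z{\left(691,610 \right)} + k = \left(610^{2} - 187261\right) - 129052 = \left(372100 - 187261\right) - 129052 = 184839 - 129052 = 55787$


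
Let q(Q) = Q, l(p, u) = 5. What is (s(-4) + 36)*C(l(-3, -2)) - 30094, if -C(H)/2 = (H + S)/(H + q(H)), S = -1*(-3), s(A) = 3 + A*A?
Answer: -30182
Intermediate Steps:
s(A) = 3 + A²
S = 3
C(H) = -(3 + H)/H (C(H) = -2*(H + 3)/(H + H) = -2*(3 + H)/(2*H) = -2*(3 + H)*1/(2*H) = -(3 + H)/H)
(s(-4) + 36)*C(l(-3, -2)) - 30094 = ((3 + (-4)²) + 36)*((-3 - 1*5)/5) - 30094 = ((3 + 16) + 36)*((-3 - 5)/5) - 30094 = (19 + 36)*((⅕)*(-8)) - 30094 = 55*(-8/5) - 30094 = -88 - 30094 = -30182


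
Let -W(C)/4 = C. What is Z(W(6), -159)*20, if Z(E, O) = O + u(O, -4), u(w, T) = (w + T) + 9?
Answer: -6260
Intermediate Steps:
W(C) = -4*C
u(w, T) = 9 + T + w (u(w, T) = (T + w) + 9 = 9 + T + w)
Z(E, O) = 5 + 2*O (Z(E, O) = O + (9 - 4 + O) = O + (5 + O) = 5 + 2*O)
Z(W(6), -159)*20 = (5 + 2*(-159))*20 = (5 - 318)*20 = -313*20 = -6260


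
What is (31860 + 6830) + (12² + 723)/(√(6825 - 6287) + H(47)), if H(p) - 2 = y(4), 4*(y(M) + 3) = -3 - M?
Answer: 109466726/2829 + 4624*√538/2829 ≈ 38732.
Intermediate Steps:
y(M) = -15/4 - M/4 (y(M) = -3 + (-3 - M)/4 = -3 + (-¾ - M/4) = -15/4 - M/4)
H(p) = -11/4 (H(p) = 2 + (-15/4 - ¼*4) = 2 + (-15/4 - 1) = 2 - 19/4 = -11/4)
(31860 + 6830) + (12² + 723)/(√(6825 - 6287) + H(47)) = (31860 + 6830) + (12² + 723)/(√(6825 - 6287) - 11/4) = 38690 + (144 + 723)/(√538 - 11/4) = 38690 + 867/(-11/4 + √538)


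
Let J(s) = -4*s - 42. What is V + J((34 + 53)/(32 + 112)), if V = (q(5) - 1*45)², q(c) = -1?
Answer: 24859/12 ≈ 2071.6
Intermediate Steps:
V = 2116 (V = (-1 - 1*45)² = (-1 - 45)² = (-46)² = 2116)
J(s) = -42 - 4*s
V + J((34 + 53)/(32 + 112)) = 2116 + (-42 - 4*(34 + 53)/(32 + 112)) = 2116 + (-42 - 348/144) = 2116 + (-42 - 4*29/48) = 2116 + (-42 - 29/12) = 2116 - 533/12 = 24859/12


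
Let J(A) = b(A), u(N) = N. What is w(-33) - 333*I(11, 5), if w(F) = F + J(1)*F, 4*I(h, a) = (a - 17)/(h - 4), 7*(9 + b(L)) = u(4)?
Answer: 2715/7 ≈ 387.86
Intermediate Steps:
b(L) = -59/7 (b(L) = -9 + (⅐)*4 = -9 + 4/7 = -59/7)
J(A) = -59/7
I(h, a) = (-17 + a)/(4*(-4 + h)) (I(h, a) = ((a - 17)/(h - 4))/4 = ((-17 + a)/(-4 + h))/4 = (-17 + a)/(4*(-4 + h)))
w(F) = -52*F/7 (w(F) = F - 59*F/7 = -52*F/7)
w(-33) - 333*I(11, 5) = -52/7*(-33) - 333*(-17 + 5)/(4*(-4 + 11)) = 1716/7 - 333*(-12)/(4*7) = 1716/7 - 333*(-3/7) = 1716/7 + 999/7 = 2715/7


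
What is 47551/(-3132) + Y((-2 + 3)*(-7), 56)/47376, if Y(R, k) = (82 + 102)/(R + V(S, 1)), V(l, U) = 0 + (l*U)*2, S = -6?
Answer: -297245303/19578132 ≈ -15.183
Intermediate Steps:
V(l, U) = 2*U*l (V(l, U) = 0 + (U*l)*2 = 0 + 2*U*l = 2*U*l)
Y(R, k) = 184/(-12 + R) (Y(R, k) = (82 + 102)/(R + 2*1*(-6)) = 184/(R - 12) = 184/(-12 + R))
47551/(-3132) + Y((-2 + 3)*(-7), 56)/47376 = 47551/(-3132) + (184/(-12 + (-2 + 3)*(-7)))/47376 = 47551*(-1/3132) + (184/(-12 + 1*(-7)))*(1/47376) = -47551/3132 + (184/(-12 - 7))*(1/47376) = -47551/3132 + (184/(-19))*(1/47376) = -47551/3132 + (184*(-1/19))*(1/47376) = -47551/3132 - 184/19*1/47376 = -47551/3132 - 23/112518 = -297245303/19578132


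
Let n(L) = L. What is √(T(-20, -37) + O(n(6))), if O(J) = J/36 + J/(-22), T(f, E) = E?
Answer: I*√161634/66 ≈ 6.0915*I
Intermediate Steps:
O(J) = -7*J/396 (O(J) = J*(1/36) + J*(-1/22) = J/36 - J/22 = -7*J/396)
√(T(-20, -37) + O(n(6))) = √(-37 - 7/396*6) = √(-37 - 7/66) = √(-2449/66) = I*√161634/66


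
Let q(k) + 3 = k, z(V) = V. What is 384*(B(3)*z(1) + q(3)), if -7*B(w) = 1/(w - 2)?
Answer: -384/7 ≈ -54.857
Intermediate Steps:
q(k) = -3 + k
B(w) = -1/(7*(-2 + w)) (B(w) = -1/(7*(w - 2)) = -1/(7*(-2 + w)))
384*(B(3)*z(1) + q(3)) = 384*(-1/(-14 + 7*3)*1 + (-3 + 3)) = 384*(-1/(-14 + 21)*1 + 0) = 384*(-1/7*1 + 0) = 384*(-1*⅐*1 + 0) = 384*(-⅐*1 + 0) = 384*(-⅐ + 0) = 384*(-⅐) = -384/7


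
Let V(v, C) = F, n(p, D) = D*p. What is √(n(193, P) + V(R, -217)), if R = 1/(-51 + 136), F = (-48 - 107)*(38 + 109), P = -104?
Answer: I*√42857 ≈ 207.02*I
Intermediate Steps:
F = -22785 (F = -155*147 = -22785)
R = 1/85 ≈ 0.011765
V(v, C) = -22785
√(n(193, P) + V(R, -217)) = √(-104*193 - 22785) = √(-20072 - 22785) = √(-42857) = I*√42857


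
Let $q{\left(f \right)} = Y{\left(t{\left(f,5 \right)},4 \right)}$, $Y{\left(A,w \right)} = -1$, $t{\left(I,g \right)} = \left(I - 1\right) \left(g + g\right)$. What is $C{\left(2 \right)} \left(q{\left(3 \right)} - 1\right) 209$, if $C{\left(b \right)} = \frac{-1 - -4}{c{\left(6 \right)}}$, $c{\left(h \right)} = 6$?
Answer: $-209$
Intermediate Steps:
$t{\left(I,g \right)} = 2 g \left(-1 + I\right)$ ($t{\left(I,g \right)} = \left(-1 + I\right) 2 g = 2 g \left(-1 + I\right)$)
$q{\left(f \right)} = -1$
$C{\left(b \right)} = \frac{1}{2}$ ($C{\left(b \right)} = \frac{-1 - -4}{6} = \left(-1 + 4\right) \frac{1}{6} = 3 \cdot \frac{1}{6} = \frac{1}{2}$)
$C{\left(2 \right)} \left(q{\left(3 \right)} - 1\right) 209 = \frac{-1 - 1}{2} \cdot 209 = \frac{1}{2} \left(-2\right) 209 = \left(-1\right) 209 = -209$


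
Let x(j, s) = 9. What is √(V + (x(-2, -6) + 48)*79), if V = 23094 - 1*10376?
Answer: √17221 ≈ 131.23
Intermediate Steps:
V = 12718 (V = 23094 - 10376 = 12718)
√(V + (x(-2, -6) + 48)*79) = √(12718 + (9 + 48)*79) = √(12718 + 57*79) = √(12718 + 4503) = √17221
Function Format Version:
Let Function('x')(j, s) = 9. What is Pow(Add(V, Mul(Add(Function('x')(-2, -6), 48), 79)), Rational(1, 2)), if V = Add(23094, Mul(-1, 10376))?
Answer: Pow(17221, Rational(1, 2)) ≈ 131.23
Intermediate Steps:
V = 12718 (V = Add(23094, -10376) = 12718)
Pow(Add(V, Mul(Add(Function('x')(-2, -6), 48), 79)), Rational(1, 2)) = Pow(Add(12718, Mul(Add(9, 48), 79)), Rational(1, 2)) = Pow(Add(12718, Mul(57, 79)), Rational(1, 2)) = Pow(Add(12718, 4503), Rational(1, 2)) = Pow(17221, Rational(1, 2))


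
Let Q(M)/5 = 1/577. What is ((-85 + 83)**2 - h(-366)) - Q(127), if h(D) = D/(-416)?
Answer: 373433/120016 ≈ 3.1115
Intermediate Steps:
h(D) = -D/416 (h(D) = D*(-1/416) = -D/416)
Q(M) = 5/577
((-85 + 83)**2 - h(-366)) - Q(127) = ((-85 + 83)**2 - (-1)*(-366)/416) - 1*5/577 = ((-2)**2 - 1*183/208) - 5/577 = (4 - 183/208) - 5/577 = 649/208 - 5/577 = 373433/120016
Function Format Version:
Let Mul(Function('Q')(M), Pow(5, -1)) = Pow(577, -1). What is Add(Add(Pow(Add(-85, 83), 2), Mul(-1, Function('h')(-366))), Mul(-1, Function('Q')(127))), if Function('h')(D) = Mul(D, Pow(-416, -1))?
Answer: Rational(373433, 120016) ≈ 3.1115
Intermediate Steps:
Function('h')(D) = Mul(Rational(-1, 416), D) (Function('h')(D) = Mul(D, Rational(-1, 416)) = Mul(Rational(-1, 416), D))
Function('Q')(M) = Rational(5, 577) (Function('Q')(M) = Mul(5, Pow(577, -1)) = Mul(5, Rational(1, 577)) = Rational(5, 577))
Add(Add(Pow(Add(-85, 83), 2), Mul(-1, Function('h')(-366))), Mul(-1, Function('Q')(127))) = Add(Add(Pow(Add(-85, 83), 2), Mul(-1, Mul(Rational(-1, 416), -366))), Mul(-1, Rational(5, 577))) = Add(Add(Pow(-2, 2), Mul(-1, Rational(183, 208))), Rational(-5, 577)) = Add(Add(4, Rational(-183, 208)), Rational(-5, 577)) = Add(Rational(649, 208), Rational(-5, 577)) = Rational(373433, 120016)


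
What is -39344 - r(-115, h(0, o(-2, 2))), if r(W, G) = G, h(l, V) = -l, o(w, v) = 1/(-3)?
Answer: -39344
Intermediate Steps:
o(w, v) = -⅓
-39344 - r(-115, h(0, o(-2, 2))) = -39344 - (-1)*0 = -39344 - 1*0 = -39344 + 0 = -39344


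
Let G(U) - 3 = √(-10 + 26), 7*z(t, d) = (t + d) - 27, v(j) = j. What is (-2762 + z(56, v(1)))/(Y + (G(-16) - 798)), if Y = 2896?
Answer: -19304/14735 ≈ -1.3101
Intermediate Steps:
z(t, d) = -27/7 + d/7 + t/7 (z(t, d) = ((t + d) - 27)/7 = ((d + t) - 27)/7 = (-27 + d + t)/7 = -27/7 + d/7 + t/7)
G(U) = 7 (G(U) = 3 + √(-10 + 26) = 3 + √16 = 3 + 4 = 7)
(-2762 + z(56, v(1)))/(Y + (G(-16) - 798)) = (-2762 + (-27/7 + (⅐)*1 + (⅐)*56))/(2896 + (7 - 798)) = (-2762 + (-27/7 + ⅐ + 8))/(2896 - 791) = (-2762 + 30/7)/2105 = -19304/7*1/2105 = -19304/14735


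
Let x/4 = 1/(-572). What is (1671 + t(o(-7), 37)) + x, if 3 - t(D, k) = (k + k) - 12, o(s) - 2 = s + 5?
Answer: 230515/143 ≈ 1612.0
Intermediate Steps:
o(s) = 7 + s (o(s) = 2 + (s + 5) = 2 + (5 + s) = 7 + s)
x = -1/143 (x = 4/(-572) = 4*(-1/572) = -1/143 ≈ -0.0069930)
t(D, k) = 15 - 2*k (t(D, k) = 3 - ((k + k) - 12) = 3 - (2*k - 12) = 3 - (-12 + 2*k) = 3 + (12 - 2*k) = 15 - 2*k)
(1671 + t(o(-7), 37)) + x = (1671 + (15 - 2*37)) - 1/143 = (1671 + (15 - 74)) - 1/143 = (1671 - 59) - 1/143 = 1612 - 1/143 = 230515/143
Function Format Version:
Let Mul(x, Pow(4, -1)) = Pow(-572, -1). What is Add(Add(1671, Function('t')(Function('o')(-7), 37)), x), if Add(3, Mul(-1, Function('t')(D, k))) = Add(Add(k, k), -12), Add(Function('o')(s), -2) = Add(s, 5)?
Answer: Rational(230515, 143) ≈ 1612.0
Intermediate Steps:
Function('o')(s) = Add(7, s) (Function('o')(s) = Add(2, Add(s, 5)) = Add(2, Add(5, s)) = Add(7, s))
x = Rational(-1, 143) (x = Mul(4, Pow(-572, -1)) = Mul(4, Rational(-1, 572)) = Rational(-1, 143) ≈ -0.0069930)
Function('t')(D, k) = Add(15, Mul(-2, k)) (Function('t')(D, k) = Add(3, Mul(-1, Add(Add(k, k), -12))) = Add(3, Mul(-1, Add(Mul(2, k), -12))) = Add(3, Mul(-1, Add(-12, Mul(2, k)))) = Add(3, Add(12, Mul(-2, k))) = Add(15, Mul(-2, k)))
Add(Add(1671, Function('t')(Function('o')(-7), 37)), x) = Add(Add(1671, Add(15, Mul(-2, 37))), Rational(-1, 143)) = Add(Add(1671, Add(15, -74)), Rational(-1, 143)) = Add(Add(1671, -59), Rational(-1, 143)) = Add(1612, Rational(-1, 143)) = Rational(230515, 143)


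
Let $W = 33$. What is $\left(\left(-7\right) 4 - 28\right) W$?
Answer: $-1848$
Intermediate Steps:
$\left(\left(-7\right) 4 - 28\right) W = \left(\left(-7\right) 4 - 28\right) 33 = \left(-28 - 28\right) 33 = \left(-56\right) 33 = -1848$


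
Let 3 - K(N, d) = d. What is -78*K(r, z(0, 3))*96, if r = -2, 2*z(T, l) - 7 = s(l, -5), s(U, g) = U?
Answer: 14976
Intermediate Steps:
z(T, l) = 7/2 + l/2
K(N, d) = 3 - d
-78*K(r, z(0, 3))*96 = -78*(3 - (7/2 + (1/2)*3))*96 = -78*(3 - (7/2 + 3/2))*96 = -78*(3 - 1*5)*96 = -78*(3 - 5)*96 = -78*(-2)*96 = 156*96 = 14976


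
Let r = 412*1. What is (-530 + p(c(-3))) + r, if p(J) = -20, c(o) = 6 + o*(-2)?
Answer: -138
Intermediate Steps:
r = 412
c(o) = 6 - 2*o
(-530 + p(c(-3))) + r = (-530 - 20) + 412 = -550 + 412 = -138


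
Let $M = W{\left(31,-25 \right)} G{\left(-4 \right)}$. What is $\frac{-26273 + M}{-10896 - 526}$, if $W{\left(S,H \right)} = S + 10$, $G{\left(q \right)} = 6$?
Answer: $\frac{26027}{11422} \approx 2.2787$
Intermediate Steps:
$W{\left(S,H \right)} = 10 + S$
$M = 246$ ($M = \left(10 + 31\right) 6 = 41 \cdot 6 = 246$)
$\frac{-26273 + M}{-10896 - 526} = \frac{-26273 + 246}{-10896 - 526} = - \frac{26027}{-11422} = \left(-26027\right) \left(- \frac{1}{11422}\right) = \frac{26027}{11422}$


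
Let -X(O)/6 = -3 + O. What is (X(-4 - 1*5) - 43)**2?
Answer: 841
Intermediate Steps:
X(O) = 18 - 6*O (X(O) = -6*(-3 + O) = 18 - 6*O)
(X(-4 - 1*5) - 43)**2 = ((18 - 6*(-4 - 1*5)) - 43)**2 = ((18 - 6*(-4 - 5)) - 43)**2 = ((18 - 6*(-9)) - 43)**2 = ((18 + 54) - 43)**2 = (72 - 43)**2 = 29**2 = 841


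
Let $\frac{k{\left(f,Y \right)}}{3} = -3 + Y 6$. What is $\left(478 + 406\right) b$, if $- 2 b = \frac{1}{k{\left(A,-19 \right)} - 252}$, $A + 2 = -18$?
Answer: $\frac{442}{603} \approx 0.733$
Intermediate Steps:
$A = -20$ ($A = -2 - 18 = -20$)
$k{\left(f,Y \right)} = -9 + 18 Y$ ($k{\left(f,Y \right)} = 3 \left(-3 + Y 6\right) = 3 \left(-3 + 6 Y\right) = -9 + 18 Y$)
$b = \frac{1}{1206}$ ($b = - \frac{1}{2 \left(\left(-9 + 18 \left(-19\right)\right) - 252\right)} = - \frac{1}{2 \left(\left(-9 - 342\right) - 252\right)} = - \frac{1}{2 \left(-351 - 252\right)} = - \frac{1}{2 \left(-603\right)} = \left(- \frac{1}{2}\right) \left(- \frac{1}{603}\right) = \frac{1}{1206} \approx 0.00082919$)
$\left(478 + 406\right) b = \left(478 + 406\right) \frac{1}{1206} = 884 \cdot \frac{1}{1206} = \frac{442}{603}$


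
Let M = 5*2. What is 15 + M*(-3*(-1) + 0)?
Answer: 45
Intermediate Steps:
M = 10
15 + M*(-3*(-1) + 0) = 15 + 10*(-3*(-1) + 0) = 15 + 10*(3 + 0) = 15 + 10*3 = 15 + 30 = 45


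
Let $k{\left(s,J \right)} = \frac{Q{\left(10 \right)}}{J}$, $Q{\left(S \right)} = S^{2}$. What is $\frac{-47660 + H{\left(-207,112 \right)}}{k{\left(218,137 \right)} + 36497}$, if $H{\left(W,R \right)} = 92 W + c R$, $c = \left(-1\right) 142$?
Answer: $- \frac{11317296}{5000189} \approx -2.2634$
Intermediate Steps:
$c = -142$
$H{\left(W,R \right)} = - 142 R + 92 W$ ($H{\left(W,R \right)} = 92 W - 142 R = - 142 R + 92 W$)
$k{\left(s,J \right)} = \frac{100}{J}$ ($k{\left(s,J \right)} = \frac{10^{2}}{J} = \frac{100}{J}$)
$\frac{-47660 + H{\left(-207,112 \right)}}{k{\left(218,137 \right)} + 36497} = \frac{-47660 + \left(\left(-142\right) 112 + 92 \left(-207\right)\right)}{\frac{100}{137} + 36497} = \frac{-47660 - 34948}{100 \cdot \frac{1}{137} + 36497} = \frac{-47660 - 34948}{\frac{100}{137} + 36497} = - \frac{82608}{\frac{5000189}{137}} = \left(-82608\right) \frac{137}{5000189} = - \frac{11317296}{5000189}$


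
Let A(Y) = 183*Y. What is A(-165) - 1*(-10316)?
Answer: -19879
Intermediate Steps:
A(-165) - 1*(-10316) = 183*(-165) - 1*(-10316) = -30195 + 10316 = -19879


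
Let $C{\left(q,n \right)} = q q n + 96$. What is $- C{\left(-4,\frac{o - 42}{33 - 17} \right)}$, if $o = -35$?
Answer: $-19$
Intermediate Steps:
$C{\left(q,n \right)} = 96 + n q^{2}$ ($C{\left(q,n \right)} = q^{2} n + 96 = n q^{2} + 96 = 96 + n q^{2}$)
$- C{\left(-4,\frac{o - 42}{33 - 17} \right)} = - (96 + \frac{-35 - 42}{33 - 17} \left(-4\right)^{2}) = - (96 + - \frac{77}{16} \cdot 16) = - (96 + \left(-77\right) \frac{1}{16} \cdot 16) = - (96 - 77) = \left(-1\right) 19 = -19$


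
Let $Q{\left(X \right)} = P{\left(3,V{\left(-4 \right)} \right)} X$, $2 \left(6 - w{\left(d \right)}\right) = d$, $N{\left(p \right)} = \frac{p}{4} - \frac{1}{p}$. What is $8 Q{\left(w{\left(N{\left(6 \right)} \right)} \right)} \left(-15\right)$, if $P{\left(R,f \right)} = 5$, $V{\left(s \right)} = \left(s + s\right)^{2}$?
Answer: $-3200$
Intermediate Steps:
$N{\left(p \right)} = - \frac{1}{p} + \frac{p}{4}$ ($N{\left(p \right)} = p \frac{1}{4} - \frac{1}{p} = \frac{p}{4} - \frac{1}{p} = - \frac{1}{p} + \frac{p}{4}$)
$V{\left(s \right)} = 4 s^{2}$ ($V{\left(s \right)} = \left(2 s\right)^{2} = 4 s^{2}$)
$w{\left(d \right)} = 6 - \frac{d}{2}$
$Q{\left(X \right)} = 5 X$
$8 Q{\left(w{\left(N{\left(6 \right)} \right)} \right)} \left(-15\right) = 8 \cdot 5 \left(6 - \frac{- \frac{1}{6} + \frac{1}{4} \cdot 6}{2}\right) \left(-15\right) = 8 \cdot 5 \left(6 - \frac{\left(-1\right) \frac{1}{6} + \frac{3}{2}}{2}\right) \left(-15\right) = 8 \cdot 5 \left(6 - \frac{- \frac{1}{6} + \frac{3}{2}}{2}\right) \left(-15\right) = 8 \cdot 5 \left(6 - \frac{2}{3}\right) \left(-15\right) = 8 \cdot 5 \cdot \frac{16}{3} \left(-15\right) = 8 \cdot \frac{80}{3} \left(-15\right) = \frac{640}{3} \left(-15\right) = -3200$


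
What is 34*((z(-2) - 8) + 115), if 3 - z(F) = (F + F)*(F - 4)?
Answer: 2924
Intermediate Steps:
z(F) = 3 - 2*F*(-4 + F) (z(F) = 3 - (F + F)*(F - 4) = 3 - 2*F*(-4 + F))
34*((z(-2) - 8) + 115) = 34*(((3 - 2*(-2)² + 8*(-2)) - 8) + 115) = 34*(((3 - 2*4 - 16) - 8) + 115) = 34*(((3 - 8 - 16) - 8) + 115) = 34*((-21 - 8) + 115) = 34*(-29 + 115) = 34*86 = 2924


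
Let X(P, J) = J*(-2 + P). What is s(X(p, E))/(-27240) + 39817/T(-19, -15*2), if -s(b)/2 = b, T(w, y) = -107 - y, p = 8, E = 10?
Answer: -9038382/17479 ≈ -517.10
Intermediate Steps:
s(b) = -2*b
s(X(p, E))/(-27240) + 39817/T(-19, -15*2) = -20*(-2 + 8)/(-27240) + 39817/(-107 - (-15)*2) = -20*6*(-1/27240) + 39817/(-107 - 1*(-30)) = -2*60*(-1/27240) + 39817/(-107 + 30) = -120*(-1/27240) + 39817/(-77) = 1/227 + 39817*(-1/77) = 1/227 - 39817/77 = -9038382/17479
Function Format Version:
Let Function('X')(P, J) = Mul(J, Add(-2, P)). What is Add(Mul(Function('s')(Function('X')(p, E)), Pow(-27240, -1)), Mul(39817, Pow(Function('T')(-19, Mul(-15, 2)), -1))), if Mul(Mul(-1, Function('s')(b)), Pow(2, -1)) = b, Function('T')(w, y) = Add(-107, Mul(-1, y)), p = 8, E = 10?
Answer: Rational(-9038382, 17479) ≈ -517.10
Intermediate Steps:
Function('s')(b) = Mul(-2, b)
Add(Mul(Function('s')(Function('X')(p, E)), Pow(-27240, -1)), Mul(39817, Pow(Function('T')(-19, Mul(-15, 2)), -1))) = Add(Mul(Mul(-2, Mul(10, Add(-2, 8))), Pow(-27240, -1)), Mul(39817, Pow(Add(-107, Mul(-1, Mul(-15, 2))), -1))) = Add(Mul(Mul(-2, Mul(10, 6)), Rational(-1, 27240)), Mul(39817, Pow(Add(-107, Mul(-1, -30)), -1))) = Add(Mul(Mul(-2, 60), Rational(-1, 27240)), Mul(39817, Pow(Add(-107, 30), -1))) = Add(Mul(-120, Rational(-1, 27240)), Mul(39817, Pow(-77, -1))) = Add(Rational(1, 227), Mul(39817, Rational(-1, 77))) = Add(Rational(1, 227), Rational(-39817, 77)) = Rational(-9038382, 17479)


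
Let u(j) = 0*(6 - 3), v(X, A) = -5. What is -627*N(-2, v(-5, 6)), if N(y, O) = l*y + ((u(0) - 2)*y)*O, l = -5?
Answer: 6270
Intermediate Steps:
u(j) = 0 (u(j) = 0*3 = 0)
N(y, O) = -5*y - 2*O*y (N(y, O) = -5*y + ((0 - 2)*y)*O = -5*y + (-2*y)*O = -5*y - 2*O*y)
-627*N(-2, v(-5, 6)) = -(-627)*(-2)*(5 + 2*(-5)) = -(-627)*(-2)*(5 - 10) = -(-627)*(-2)*(-5) = -627*(-10) = 6270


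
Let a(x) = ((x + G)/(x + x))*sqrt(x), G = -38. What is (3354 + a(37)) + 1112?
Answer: 4466 - sqrt(37)/74 ≈ 4465.9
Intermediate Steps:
a(x) = (-38 + x)/(2*sqrt(x)) (a(x) = ((x - 38)/(x + x))*sqrt(x) = ((-38 + x)/((2*x)))*sqrt(x) = ((-38 + x)*(1/(2*x)))*sqrt(x) = ((-38 + x)/(2*x))*sqrt(x) = (-38 + x)/(2*sqrt(x)))
(3354 + a(37)) + 1112 = (3354 + (-38 + 37)/(2*sqrt(37))) + 1112 = (3354 + (1/2)*(sqrt(37)/37)*(-1)) + 1112 = (3354 - sqrt(37)/74) + 1112 = 4466 - sqrt(37)/74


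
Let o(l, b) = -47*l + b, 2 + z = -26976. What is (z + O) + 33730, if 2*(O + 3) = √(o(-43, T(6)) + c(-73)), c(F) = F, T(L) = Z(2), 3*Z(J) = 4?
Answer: 6749 + √4386/3 ≈ 6771.1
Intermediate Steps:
z = -26978 (z = -2 - 26976 = -26978)
Z(J) = 4/3 (Z(J) = (⅓)*4 = 4/3)
T(L) = 4/3
o(l, b) = b - 47*l
O = -3 + √4386/3 (O = -3 + √((4/3 - 47*(-43)) - 73)/2 = -3 + √((4/3 + 2021) - 73)/2 = -3 + √(6067/3 - 73)/2 = -3 + √(5848/3)/2 = -3 + (2*√4386/3)/2 = -3 + √4386/3 ≈ 19.076)
(z + O) + 33730 = (-26978 + (-3 + √4386/3)) + 33730 = (-26981 + √4386/3) + 33730 = 6749 + √4386/3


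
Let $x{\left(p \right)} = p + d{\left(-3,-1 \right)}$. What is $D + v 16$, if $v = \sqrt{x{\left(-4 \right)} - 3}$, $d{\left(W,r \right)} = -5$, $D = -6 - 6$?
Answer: $-12 + 32 i \sqrt{3} \approx -12.0 + 55.426 i$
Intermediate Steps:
$D = -12$ ($D = -6 - 6 = -12$)
$x{\left(p \right)} = -5 + p$ ($x{\left(p \right)} = p - 5 = -5 + p$)
$v = 2 i \sqrt{3}$ ($v = \sqrt{\left(-5 - 4\right) - 3} = \sqrt{-9 - 3} = \sqrt{-12} = 2 i \sqrt{3} \approx 3.4641 i$)
$D + v 16 = -12 + 2 i \sqrt{3} \cdot 16 = -12 + 32 i \sqrt{3}$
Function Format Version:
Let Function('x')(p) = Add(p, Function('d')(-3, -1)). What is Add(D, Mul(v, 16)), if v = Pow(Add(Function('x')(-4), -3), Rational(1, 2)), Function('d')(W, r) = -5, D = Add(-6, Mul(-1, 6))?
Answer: Add(-12, Mul(32, I, Pow(3, Rational(1, 2)))) ≈ Add(-12.000, Mul(55.426, I))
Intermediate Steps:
D = -12 (D = Add(-6, -6) = -12)
Function('x')(p) = Add(-5, p) (Function('x')(p) = Add(p, -5) = Add(-5, p))
v = Mul(2, I, Pow(3, Rational(1, 2))) (v = Pow(Add(Add(-5, -4), -3), Rational(1, 2)) = Pow(Add(-9, -3), Rational(1, 2)) = Pow(-12, Rational(1, 2)) = Mul(2, I, Pow(3, Rational(1, 2))) ≈ Mul(3.4641, I))
Add(D, Mul(v, 16)) = Add(-12, Mul(Mul(2, I, Pow(3, Rational(1, 2))), 16)) = Add(-12, Mul(32, I, Pow(3, Rational(1, 2))))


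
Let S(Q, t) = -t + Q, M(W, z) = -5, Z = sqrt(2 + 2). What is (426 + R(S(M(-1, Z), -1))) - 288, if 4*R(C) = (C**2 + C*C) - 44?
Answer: 135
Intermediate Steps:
Z = 2 (Z = sqrt(4) = 2)
S(Q, t) = Q - t
R(C) = -11 + C**2/2 (R(C) = ((C**2 + C*C) - 44)/4 = ((C**2 + C**2) - 44)/4 = (2*C**2 - 44)/4 = (-44 + 2*C**2)/4 = -11 + C**2/2)
(426 + R(S(M(-1, Z), -1))) - 288 = (426 + (-11 + (-5 - 1*(-1))**2/2)) - 288 = (426 + (-11 + (-5 + 1)**2/2)) - 288 = (426 + (-11 + (1/2)*(-4)**2)) - 288 = (426 + (-11 + (1/2)*16)) - 288 = (426 + (-11 + 8)) - 288 = (426 - 3) - 288 = 423 - 288 = 135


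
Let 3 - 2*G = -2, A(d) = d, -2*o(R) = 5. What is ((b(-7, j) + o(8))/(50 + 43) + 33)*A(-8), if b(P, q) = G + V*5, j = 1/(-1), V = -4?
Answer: -24392/93 ≈ -262.28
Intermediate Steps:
j = -1 (j = 1*(-1) = -1)
o(R) = -5/2 (o(R) = -1/2*5 = -5/2)
G = 5/2 (G = 3/2 - 1/2*(-2) = 3/2 + 1 = 5/2 ≈ 2.5000)
b(P, q) = -35/2 (b(P, q) = 5/2 - 4*5 = 5/2 - 20 = -35/2)
((b(-7, j) + o(8))/(50 + 43) + 33)*A(-8) = ((-35/2 - 5/2)/(50 + 43) + 33)*(-8) = (-20/93 + 33)*(-8) = (3049/93)*(-8) = -24392/93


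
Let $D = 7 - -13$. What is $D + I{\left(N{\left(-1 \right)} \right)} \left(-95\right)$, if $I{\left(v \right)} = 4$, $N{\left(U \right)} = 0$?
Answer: $-360$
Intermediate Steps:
$D = 20$ ($D = 7 + 13 = 20$)
$D + I{\left(N{\left(-1 \right)} \right)} \left(-95\right) = 20 + 4 \left(-95\right) = 20 - 380 = -360$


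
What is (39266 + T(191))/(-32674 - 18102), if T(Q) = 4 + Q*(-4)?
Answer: -19253/25388 ≈ -0.75835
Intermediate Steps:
T(Q) = 4 - 4*Q
(39266 + T(191))/(-32674 - 18102) = (39266 + (4 - 4*191))/(-32674 - 18102) = (39266 + (4 - 764))/(-50776) = (39266 - 760)*(-1/50776) = 38506*(-1/50776) = -19253/25388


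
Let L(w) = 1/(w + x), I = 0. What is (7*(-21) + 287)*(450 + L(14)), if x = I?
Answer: 63010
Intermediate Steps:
x = 0
L(w) = 1/w (L(w) = 1/(w + 0) = 1/w)
(7*(-21) + 287)*(450 + L(14)) = (7*(-21) + 287)*(450 + 1/14) = (-147 + 287)*(450 + 1/14) = 140*(6301/14) = 63010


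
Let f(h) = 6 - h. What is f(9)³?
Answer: -27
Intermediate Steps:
f(9)³ = (6 - 1*9)³ = (6 - 9)³ = (-3)³ = -27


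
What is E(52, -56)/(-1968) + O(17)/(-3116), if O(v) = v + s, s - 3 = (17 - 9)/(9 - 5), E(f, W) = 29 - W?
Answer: -1879/37392 ≈ -0.050251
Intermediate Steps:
s = 5 (s = 3 + (17 - 9)/(9 - 5) = 3 + 8/4 = 3 + 8*(¼) = 3 + 2 = 5)
O(v) = 5 + v (O(v) = v + 5 = 5 + v)
E(52, -56)/(-1968) + O(17)/(-3116) = (29 - 1*(-56))/(-1968) + (5 + 17)/(-3116) = (29 + 56)*(-1/1968) + 22*(-1/3116) = 85*(-1/1968) - 11/1558 = -85/1968 - 11/1558 = -1879/37392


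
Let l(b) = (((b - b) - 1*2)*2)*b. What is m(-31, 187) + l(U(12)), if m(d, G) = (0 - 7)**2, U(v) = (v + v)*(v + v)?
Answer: -2255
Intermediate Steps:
U(v) = 4*v**2 (U(v) = (2*v)*(2*v) = 4*v**2)
l(b) = -4*b (l(b) = ((0 - 2)*2)*b = (-2*2)*b = -4*b)
m(d, G) = 49 (m(d, G) = (-7)**2 = 49)
m(-31, 187) + l(U(12)) = 49 - 16*12**2 = 49 - 16*144 = 49 - 4*576 = 49 - 2304 = -2255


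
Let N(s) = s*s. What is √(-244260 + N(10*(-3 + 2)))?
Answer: 8*I*√3815 ≈ 494.13*I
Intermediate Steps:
N(s) = s²
√(-244260 + N(10*(-3 + 2))) = √(-244260 + (10*(-3 + 2))²) = √(-244260 + (10*(-1))²) = √(-244260 + (-10)²) = √(-244260 + 100) = √(-244160) = 8*I*√3815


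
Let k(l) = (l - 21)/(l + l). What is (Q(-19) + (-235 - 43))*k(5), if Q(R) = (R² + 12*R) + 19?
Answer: 1008/5 ≈ 201.60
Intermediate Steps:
Q(R) = 19 + R² + 12*R
k(l) = (-21 + l)/(2*l) (k(l) = (-21 + l)/((2*l)) = (-21 + l)*(1/(2*l)) = (-21 + l)/(2*l))
(Q(-19) + (-235 - 43))*k(5) = ((19 + (-19)² + 12*(-19)) + (-235 - 43))*((½)*(-21 + 5)/5) = ((19 + 361 - 228) - 278)*((½)*(⅕)*(-16)) = (152 - 278)*(-8/5) = -126*(-8/5) = 1008/5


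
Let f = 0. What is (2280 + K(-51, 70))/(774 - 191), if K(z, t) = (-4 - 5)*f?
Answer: 2280/583 ≈ 3.9108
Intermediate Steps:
K(z, t) = 0 (K(z, t) = (-4 - 5)*0 = -9*0 = 0)
(2280 + K(-51, 70))/(774 - 191) = (2280 + 0)/(774 - 191) = 2280/583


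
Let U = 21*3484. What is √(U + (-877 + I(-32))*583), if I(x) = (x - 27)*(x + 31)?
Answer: I*√403730 ≈ 635.4*I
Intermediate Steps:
I(x) = (-27 + x)*(31 + x)
U = 73164
√(U + (-877 + I(-32))*583) = √(73164 + (-877 + (-837 + (-32)² + 4*(-32)))*583) = √(73164 + (-877 + (-837 + 1024 - 128))*583) = √(73164 + (-877 + 59)*583) = √(73164 - 818*583) = √(73164 - 476894) = √(-403730) = I*√403730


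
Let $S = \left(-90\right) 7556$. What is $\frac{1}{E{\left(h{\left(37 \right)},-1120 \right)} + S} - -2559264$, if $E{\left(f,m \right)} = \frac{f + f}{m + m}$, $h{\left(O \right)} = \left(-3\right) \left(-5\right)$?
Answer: $\frac{389850031163008}{152328963} \approx 2.5593 \cdot 10^{6}$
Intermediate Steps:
$h{\left(O \right)} = 15$
$E{\left(f,m \right)} = \frac{f}{m}$ ($E{\left(f,m \right)} = \frac{2 f}{2 m} = 2 f \frac{1}{2 m} = \frac{f}{m}$)
$S = -680040$
$\frac{1}{E{\left(h{\left(37 \right)},-1120 \right)} + S} - -2559264 = \frac{1}{\frac{15}{-1120} - 680040} - -2559264 = \frac{1}{15 \left(- \frac{1}{1120}\right) - 680040} + 2559264 = \frac{1}{- \frac{3}{224} - 680040} + 2559264 = \frac{1}{- \frac{152328963}{224}} + 2559264 = - \frac{224}{152328963} + 2559264 = \frac{389850031163008}{152328963}$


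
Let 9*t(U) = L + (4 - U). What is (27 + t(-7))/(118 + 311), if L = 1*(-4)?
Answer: 250/3861 ≈ 0.064750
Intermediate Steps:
L = -4
t(U) = -U/9 (t(U) = (-4 + (4 - U))/9 = (-U)/9 = -U/9)
(27 + t(-7))/(118 + 311) = (27 - ⅑*(-7))/(118 + 311) = (27 + 7/9)/429 = (250/9)*(1/429) = 250/3861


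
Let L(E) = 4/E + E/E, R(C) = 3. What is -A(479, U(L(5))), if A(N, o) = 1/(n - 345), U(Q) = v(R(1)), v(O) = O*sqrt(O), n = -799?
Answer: 1/1144 ≈ 0.00087413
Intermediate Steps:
L(E) = 1 + 4/E (L(E) = 4/E + 1 = 1 + 4/E)
v(O) = O**(3/2)
U(Q) = 3*sqrt(3) (U(Q) = 3**(3/2) = 3*sqrt(3))
A(N, o) = -1/1144 (A(N, o) = 1/(-799 - 345) = 1/(-1144) = -1/1144)
-A(479, U(L(5))) = -1*(-1/1144) = 1/1144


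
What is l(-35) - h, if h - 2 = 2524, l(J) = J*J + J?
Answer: -1336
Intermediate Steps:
l(J) = J + J**2 (l(J) = J**2 + J = J + J**2)
h = 2526 (h = 2 + 2524 = 2526)
l(-35) - h = -35*(1 - 35) - 1*2526 = -35*(-34) - 2526 = 1190 - 2526 = -1336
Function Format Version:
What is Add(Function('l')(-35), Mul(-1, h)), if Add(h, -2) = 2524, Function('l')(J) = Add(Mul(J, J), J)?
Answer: -1336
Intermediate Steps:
Function('l')(J) = Add(J, Pow(J, 2)) (Function('l')(J) = Add(Pow(J, 2), J) = Add(J, Pow(J, 2)))
h = 2526 (h = Add(2, 2524) = 2526)
Add(Function('l')(-35), Mul(-1, h)) = Add(Mul(-35, Add(1, -35)), Mul(-1, 2526)) = Add(Mul(-35, -34), -2526) = Add(1190, -2526) = -1336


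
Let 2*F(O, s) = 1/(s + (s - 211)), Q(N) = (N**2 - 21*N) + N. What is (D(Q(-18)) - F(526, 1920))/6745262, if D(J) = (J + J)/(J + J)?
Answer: 7257/48957111596 ≈ 1.4823e-7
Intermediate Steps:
Q(N) = N**2 - 20*N
D(J) = 1 (D(J) = (2*J)/((2*J)) = (2*J)*(1/(2*J)) = 1)
F(O, s) = 1/(2*(-211 + 2*s)) (F(O, s) = 1/(2*(s + (s - 211))) = 1/(2*(s + (-211 + s))) = 1/(2*(-211 + 2*s)))
(D(Q(-18)) - F(526, 1920))/6745262 = (1 - 1/(2*(-211 + 2*1920)))/6745262 = (1 - 1/(2*(-211 + 3840)))*(1/6745262) = (1 - 1/(2*3629))*(1/6745262) = (1 - 1*1/7258)*(1/6745262) = (1 - 1/7258)*(1/6745262) = (7257/7258)*(1/6745262) = 7257/48957111596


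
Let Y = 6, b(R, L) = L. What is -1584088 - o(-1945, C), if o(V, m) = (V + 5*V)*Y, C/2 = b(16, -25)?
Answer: -1514068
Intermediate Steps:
C = -50 (C = 2*(-25) = -50)
o(V, m) = 36*V (o(V, m) = (V + 5*V)*6 = (6*V)*6 = 36*V)
-1584088 - o(-1945, C) = -1584088 - 36*(-1945) = -1584088 - 1*(-70020) = -1584088 + 70020 = -1514068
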